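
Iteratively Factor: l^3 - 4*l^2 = (l)*(l^2 - 4*l) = l^2*(l - 4)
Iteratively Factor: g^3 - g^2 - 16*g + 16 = (g - 4)*(g^2 + 3*g - 4) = (g - 4)*(g + 4)*(g - 1)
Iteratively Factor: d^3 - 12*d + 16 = (d + 4)*(d^2 - 4*d + 4) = (d - 2)*(d + 4)*(d - 2)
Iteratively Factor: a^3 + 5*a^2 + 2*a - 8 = (a + 2)*(a^2 + 3*a - 4) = (a + 2)*(a + 4)*(a - 1)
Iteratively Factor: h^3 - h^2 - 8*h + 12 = (h + 3)*(h^2 - 4*h + 4) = (h - 2)*(h + 3)*(h - 2)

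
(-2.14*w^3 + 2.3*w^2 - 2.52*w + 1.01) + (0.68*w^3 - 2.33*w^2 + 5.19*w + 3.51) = -1.46*w^3 - 0.0300000000000002*w^2 + 2.67*w + 4.52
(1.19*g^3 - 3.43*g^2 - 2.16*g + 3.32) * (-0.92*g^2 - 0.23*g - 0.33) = -1.0948*g^5 + 2.8819*g^4 + 2.3834*g^3 - 1.4257*g^2 - 0.0507999999999998*g - 1.0956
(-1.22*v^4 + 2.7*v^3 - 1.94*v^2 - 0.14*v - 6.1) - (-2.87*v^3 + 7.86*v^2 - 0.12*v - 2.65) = -1.22*v^4 + 5.57*v^3 - 9.8*v^2 - 0.02*v - 3.45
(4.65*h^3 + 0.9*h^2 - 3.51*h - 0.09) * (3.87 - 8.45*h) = -39.2925*h^4 + 10.3905*h^3 + 33.1425*h^2 - 12.8232*h - 0.3483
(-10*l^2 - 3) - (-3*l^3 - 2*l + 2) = 3*l^3 - 10*l^2 + 2*l - 5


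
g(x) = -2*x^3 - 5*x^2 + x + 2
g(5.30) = -430.90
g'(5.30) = -220.54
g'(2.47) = -60.31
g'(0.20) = -1.24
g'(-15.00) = -1199.00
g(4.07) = -211.59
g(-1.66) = -4.29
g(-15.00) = 5612.00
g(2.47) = -56.17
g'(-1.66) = 1.07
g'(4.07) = -139.09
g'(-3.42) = -34.98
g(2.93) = -88.30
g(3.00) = -94.00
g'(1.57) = -29.49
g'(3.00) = -83.00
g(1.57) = -16.49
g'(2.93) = -79.81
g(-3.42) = 20.10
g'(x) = -6*x^2 - 10*x + 1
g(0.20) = 1.98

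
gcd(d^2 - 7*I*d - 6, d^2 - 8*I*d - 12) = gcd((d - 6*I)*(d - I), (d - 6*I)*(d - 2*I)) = d - 6*I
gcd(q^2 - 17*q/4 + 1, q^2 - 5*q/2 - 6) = q - 4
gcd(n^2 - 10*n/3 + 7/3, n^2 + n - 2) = n - 1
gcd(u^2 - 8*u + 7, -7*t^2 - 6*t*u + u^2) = 1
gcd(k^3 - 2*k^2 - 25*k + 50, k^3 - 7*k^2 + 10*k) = k^2 - 7*k + 10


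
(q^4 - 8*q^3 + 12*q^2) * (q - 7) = q^5 - 15*q^4 + 68*q^3 - 84*q^2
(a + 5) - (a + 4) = 1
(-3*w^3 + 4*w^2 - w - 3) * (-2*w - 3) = 6*w^4 + w^3 - 10*w^2 + 9*w + 9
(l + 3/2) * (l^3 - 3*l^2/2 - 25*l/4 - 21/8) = l^4 - 17*l^2/2 - 12*l - 63/16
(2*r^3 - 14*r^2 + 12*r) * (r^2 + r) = 2*r^5 - 12*r^4 - 2*r^3 + 12*r^2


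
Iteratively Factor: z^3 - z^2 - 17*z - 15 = (z + 3)*(z^2 - 4*z - 5) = (z + 1)*(z + 3)*(z - 5)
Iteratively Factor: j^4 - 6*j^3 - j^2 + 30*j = (j + 2)*(j^3 - 8*j^2 + 15*j) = (j - 3)*(j + 2)*(j^2 - 5*j) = (j - 5)*(j - 3)*(j + 2)*(j)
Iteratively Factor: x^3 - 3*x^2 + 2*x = (x)*(x^2 - 3*x + 2) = x*(x - 1)*(x - 2)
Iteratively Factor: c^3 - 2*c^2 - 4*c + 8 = (c + 2)*(c^2 - 4*c + 4) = (c - 2)*(c + 2)*(c - 2)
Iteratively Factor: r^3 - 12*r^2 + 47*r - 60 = (r - 5)*(r^2 - 7*r + 12) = (r - 5)*(r - 3)*(r - 4)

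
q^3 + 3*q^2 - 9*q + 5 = (q - 1)^2*(q + 5)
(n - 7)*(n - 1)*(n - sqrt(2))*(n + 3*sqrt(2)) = n^4 - 8*n^3 + 2*sqrt(2)*n^3 - 16*sqrt(2)*n^2 + n^2 + 14*sqrt(2)*n + 48*n - 42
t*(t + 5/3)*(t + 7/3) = t^3 + 4*t^2 + 35*t/9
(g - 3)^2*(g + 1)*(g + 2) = g^4 - 3*g^3 - 7*g^2 + 15*g + 18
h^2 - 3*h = h*(h - 3)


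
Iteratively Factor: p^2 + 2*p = (p)*(p + 2)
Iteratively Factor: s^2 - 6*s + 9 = (s - 3)*(s - 3)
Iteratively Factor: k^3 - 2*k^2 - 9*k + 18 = (k + 3)*(k^2 - 5*k + 6) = (k - 3)*(k + 3)*(k - 2)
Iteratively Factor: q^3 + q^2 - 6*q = (q + 3)*(q^2 - 2*q) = (q - 2)*(q + 3)*(q)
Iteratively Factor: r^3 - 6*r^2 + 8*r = (r - 4)*(r^2 - 2*r) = r*(r - 4)*(r - 2)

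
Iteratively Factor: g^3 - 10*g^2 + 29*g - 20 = (g - 5)*(g^2 - 5*g + 4) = (g - 5)*(g - 4)*(g - 1)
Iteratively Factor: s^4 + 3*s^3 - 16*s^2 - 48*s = (s)*(s^3 + 3*s^2 - 16*s - 48) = s*(s + 4)*(s^2 - s - 12) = s*(s + 3)*(s + 4)*(s - 4)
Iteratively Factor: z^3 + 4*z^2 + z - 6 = (z - 1)*(z^2 + 5*z + 6) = (z - 1)*(z + 2)*(z + 3)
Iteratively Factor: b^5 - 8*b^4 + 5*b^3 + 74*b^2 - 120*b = (b + 3)*(b^4 - 11*b^3 + 38*b^2 - 40*b) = b*(b + 3)*(b^3 - 11*b^2 + 38*b - 40) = b*(b - 5)*(b + 3)*(b^2 - 6*b + 8) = b*(b - 5)*(b - 2)*(b + 3)*(b - 4)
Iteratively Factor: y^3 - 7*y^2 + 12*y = (y - 3)*(y^2 - 4*y) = (y - 4)*(y - 3)*(y)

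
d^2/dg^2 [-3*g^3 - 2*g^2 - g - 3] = -18*g - 4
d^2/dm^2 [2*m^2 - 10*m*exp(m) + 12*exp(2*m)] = -10*m*exp(m) + 48*exp(2*m) - 20*exp(m) + 4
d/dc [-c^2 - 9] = -2*c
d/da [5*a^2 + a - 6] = 10*a + 1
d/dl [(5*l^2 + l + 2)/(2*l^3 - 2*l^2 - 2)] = (-l*(3*l - 2)*(5*l^2 + l + 2) + (-10*l - 1)*(-l^3 + l^2 + 1))/(2*(-l^3 + l^2 + 1)^2)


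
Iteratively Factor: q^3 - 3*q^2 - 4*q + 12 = (q - 2)*(q^2 - q - 6) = (q - 3)*(q - 2)*(q + 2)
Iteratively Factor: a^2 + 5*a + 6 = (a + 3)*(a + 2)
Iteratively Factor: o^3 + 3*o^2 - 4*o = (o)*(o^2 + 3*o - 4) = o*(o - 1)*(o + 4)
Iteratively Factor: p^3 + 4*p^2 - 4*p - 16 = (p - 2)*(p^2 + 6*p + 8) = (p - 2)*(p + 4)*(p + 2)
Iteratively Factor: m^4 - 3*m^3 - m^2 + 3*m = (m + 1)*(m^3 - 4*m^2 + 3*m) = m*(m + 1)*(m^2 - 4*m + 3) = m*(m - 1)*(m + 1)*(m - 3)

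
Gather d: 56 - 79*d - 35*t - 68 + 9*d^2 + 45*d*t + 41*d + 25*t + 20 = 9*d^2 + d*(45*t - 38) - 10*t + 8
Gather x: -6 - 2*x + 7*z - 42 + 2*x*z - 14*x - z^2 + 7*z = x*(2*z - 16) - z^2 + 14*z - 48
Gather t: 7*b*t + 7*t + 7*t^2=7*t^2 + t*(7*b + 7)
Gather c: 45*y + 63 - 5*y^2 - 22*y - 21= -5*y^2 + 23*y + 42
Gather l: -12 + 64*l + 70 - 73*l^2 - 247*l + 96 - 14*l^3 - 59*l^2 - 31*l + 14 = -14*l^3 - 132*l^2 - 214*l + 168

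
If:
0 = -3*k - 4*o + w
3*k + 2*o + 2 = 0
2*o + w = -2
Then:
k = -2/3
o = 0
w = -2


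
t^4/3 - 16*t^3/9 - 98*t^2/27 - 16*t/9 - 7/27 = (t/3 + 1/3)*(t - 7)*(t + 1/3)^2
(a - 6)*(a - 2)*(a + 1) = a^3 - 7*a^2 + 4*a + 12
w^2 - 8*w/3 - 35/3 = (w - 5)*(w + 7/3)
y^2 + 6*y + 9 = (y + 3)^2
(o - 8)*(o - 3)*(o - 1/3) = o^3 - 34*o^2/3 + 83*o/3 - 8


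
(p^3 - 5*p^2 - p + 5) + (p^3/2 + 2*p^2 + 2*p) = 3*p^3/2 - 3*p^2 + p + 5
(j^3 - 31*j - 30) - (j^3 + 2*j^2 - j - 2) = -2*j^2 - 30*j - 28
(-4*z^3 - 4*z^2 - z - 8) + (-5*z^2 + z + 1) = -4*z^3 - 9*z^2 - 7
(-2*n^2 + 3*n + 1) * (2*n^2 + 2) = -4*n^4 + 6*n^3 - 2*n^2 + 6*n + 2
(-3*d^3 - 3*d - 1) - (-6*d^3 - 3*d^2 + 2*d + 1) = 3*d^3 + 3*d^2 - 5*d - 2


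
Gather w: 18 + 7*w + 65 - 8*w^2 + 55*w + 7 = -8*w^2 + 62*w + 90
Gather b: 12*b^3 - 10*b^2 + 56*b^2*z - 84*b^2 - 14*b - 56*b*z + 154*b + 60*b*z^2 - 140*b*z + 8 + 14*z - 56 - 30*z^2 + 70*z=12*b^3 + b^2*(56*z - 94) + b*(60*z^2 - 196*z + 140) - 30*z^2 + 84*z - 48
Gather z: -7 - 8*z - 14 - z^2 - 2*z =-z^2 - 10*z - 21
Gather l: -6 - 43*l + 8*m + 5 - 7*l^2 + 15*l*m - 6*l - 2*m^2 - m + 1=-7*l^2 + l*(15*m - 49) - 2*m^2 + 7*m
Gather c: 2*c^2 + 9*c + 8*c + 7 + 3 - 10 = 2*c^2 + 17*c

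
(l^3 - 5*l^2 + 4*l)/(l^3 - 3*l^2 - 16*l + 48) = l*(l - 1)/(l^2 + l - 12)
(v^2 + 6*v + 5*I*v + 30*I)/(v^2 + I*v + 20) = (v + 6)/(v - 4*I)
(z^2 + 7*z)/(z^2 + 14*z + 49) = z/(z + 7)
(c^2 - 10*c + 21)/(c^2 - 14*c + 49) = (c - 3)/(c - 7)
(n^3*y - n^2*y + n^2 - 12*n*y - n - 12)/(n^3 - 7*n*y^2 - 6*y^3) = (-n^3*y + n^2*y - n^2 + 12*n*y + n + 12)/(-n^3 + 7*n*y^2 + 6*y^3)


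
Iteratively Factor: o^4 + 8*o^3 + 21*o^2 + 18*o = (o + 2)*(o^3 + 6*o^2 + 9*o) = (o + 2)*(o + 3)*(o^2 + 3*o) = o*(o + 2)*(o + 3)*(o + 3)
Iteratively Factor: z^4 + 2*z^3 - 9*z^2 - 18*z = (z + 3)*(z^3 - z^2 - 6*z) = z*(z + 3)*(z^2 - z - 6) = z*(z + 2)*(z + 3)*(z - 3)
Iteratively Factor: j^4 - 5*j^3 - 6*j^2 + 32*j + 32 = (j + 1)*(j^3 - 6*j^2 + 32) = (j - 4)*(j + 1)*(j^2 - 2*j - 8) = (j - 4)*(j + 1)*(j + 2)*(j - 4)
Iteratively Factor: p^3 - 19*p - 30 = (p + 2)*(p^2 - 2*p - 15) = (p + 2)*(p + 3)*(p - 5)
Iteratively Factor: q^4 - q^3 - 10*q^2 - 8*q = (q + 2)*(q^3 - 3*q^2 - 4*q) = (q - 4)*(q + 2)*(q^2 + q) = q*(q - 4)*(q + 2)*(q + 1)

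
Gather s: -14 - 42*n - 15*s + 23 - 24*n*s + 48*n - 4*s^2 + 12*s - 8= 6*n - 4*s^2 + s*(-24*n - 3) + 1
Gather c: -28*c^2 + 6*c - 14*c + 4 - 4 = -28*c^2 - 8*c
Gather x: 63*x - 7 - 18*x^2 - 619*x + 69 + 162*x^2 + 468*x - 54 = 144*x^2 - 88*x + 8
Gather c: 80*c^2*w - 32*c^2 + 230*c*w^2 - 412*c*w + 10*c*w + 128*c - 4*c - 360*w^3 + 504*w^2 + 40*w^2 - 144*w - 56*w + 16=c^2*(80*w - 32) + c*(230*w^2 - 402*w + 124) - 360*w^3 + 544*w^2 - 200*w + 16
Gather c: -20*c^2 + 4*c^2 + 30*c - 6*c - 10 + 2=-16*c^2 + 24*c - 8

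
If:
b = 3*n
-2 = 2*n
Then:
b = -3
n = -1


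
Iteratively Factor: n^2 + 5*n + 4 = (n + 1)*(n + 4)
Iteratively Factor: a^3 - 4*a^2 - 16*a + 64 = (a - 4)*(a^2 - 16) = (a - 4)^2*(a + 4)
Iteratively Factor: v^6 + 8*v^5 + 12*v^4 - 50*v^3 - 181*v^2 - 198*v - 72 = (v - 3)*(v^5 + 11*v^4 + 45*v^3 + 85*v^2 + 74*v + 24) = (v - 3)*(v + 1)*(v^4 + 10*v^3 + 35*v^2 + 50*v + 24) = (v - 3)*(v + 1)*(v + 2)*(v^3 + 8*v^2 + 19*v + 12) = (v - 3)*(v + 1)*(v + 2)*(v + 3)*(v^2 + 5*v + 4) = (v - 3)*(v + 1)*(v + 2)*(v + 3)*(v + 4)*(v + 1)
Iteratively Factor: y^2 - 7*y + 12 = (y - 4)*(y - 3)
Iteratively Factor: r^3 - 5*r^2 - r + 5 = (r - 1)*(r^2 - 4*r - 5) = (r - 5)*(r - 1)*(r + 1)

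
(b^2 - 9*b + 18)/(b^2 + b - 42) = (b - 3)/(b + 7)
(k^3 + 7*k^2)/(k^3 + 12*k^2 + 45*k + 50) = k^2*(k + 7)/(k^3 + 12*k^2 + 45*k + 50)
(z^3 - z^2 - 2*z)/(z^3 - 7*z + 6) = z*(z + 1)/(z^2 + 2*z - 3)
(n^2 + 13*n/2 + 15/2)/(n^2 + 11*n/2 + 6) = (n + 5)/(n + 4)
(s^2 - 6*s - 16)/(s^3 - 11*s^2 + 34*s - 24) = (s^2 - 6*s - 16)/(s^3 - 11*s^2 + 34*s - 24)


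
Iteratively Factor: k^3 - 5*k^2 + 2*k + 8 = (k - 4)*(k^2 - k - 2) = (k - 4)*(k - 2)*(k + 1)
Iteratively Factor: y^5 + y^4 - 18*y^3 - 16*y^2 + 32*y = (y)*(y^4 + y^3 - 18*y^2 - 16*y + 32) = y*(y + 2)*(y^3 - y^2 - 16*y + 16) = y*(y + 2)*(y + 4)*(y^2 - 5*y + 4) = y*(y - 4)*(y + 2)*(y + 4)*(y - 1)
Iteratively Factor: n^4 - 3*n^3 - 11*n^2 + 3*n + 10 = (n + 2)*(n^3 - 5*n^2 - n + 5) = (n - 1)*(n + 2)*(n^2 - 4*n - 5) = (n - 1)*(n + 1)*(n + 2)*(n - 5)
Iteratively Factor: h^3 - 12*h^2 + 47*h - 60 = (h - 3)*(h^2 - 9*h + 20) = (h - 4)*(h - 3)*(h - 5)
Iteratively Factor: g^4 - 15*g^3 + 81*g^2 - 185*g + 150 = (g - 5)*(g^3 - 10*g^2 + 31*g - 30) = (g - 5)^2*(g^2 - 5*g + 6) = (g - 5)^2*(g - 3)*(g - 2)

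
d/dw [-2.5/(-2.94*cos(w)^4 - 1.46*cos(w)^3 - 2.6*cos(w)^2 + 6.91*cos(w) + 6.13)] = (29.4*cos(w)^3 + 10.95*cos(w)^2 + 13.0*cos(w) - 17.275)*sin(w)/(2.94*cos(w)^4 + 1.46*cos(w)^3 + 2.6*cos(w)^2 - 6.91*cos(w) - 6.13)^2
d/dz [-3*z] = -3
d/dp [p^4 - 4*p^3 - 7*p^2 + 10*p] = 4*p^3 - 12*p^2 - 14*p + 10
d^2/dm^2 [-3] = 0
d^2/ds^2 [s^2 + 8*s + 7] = 2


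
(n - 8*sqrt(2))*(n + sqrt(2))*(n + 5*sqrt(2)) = n^3 - 2*sqrt(2)*n^2 - 86*n - 80*sqrt(2)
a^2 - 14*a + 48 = (a - 8)*(a - 6)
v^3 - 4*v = v*(v - 2)*(v + 2)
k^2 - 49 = (k - 7)*(k + 7)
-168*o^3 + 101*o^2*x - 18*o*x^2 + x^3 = (-8*o + x)*(-7*o + x)*(-3*o + x)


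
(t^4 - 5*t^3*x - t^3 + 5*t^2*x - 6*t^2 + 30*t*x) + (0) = t^4 - 5*t^3*x - t^3 + 5*t^2*x - 6*t^2 + 30*t*x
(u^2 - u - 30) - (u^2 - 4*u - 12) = 3*u - 18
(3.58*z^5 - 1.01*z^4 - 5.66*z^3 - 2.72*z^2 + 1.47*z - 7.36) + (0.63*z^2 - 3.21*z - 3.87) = 3.58*z^5 - 1.01*z^4 - 5.66*z^3 - 2.09*z^2 - 1.74*z - 11.23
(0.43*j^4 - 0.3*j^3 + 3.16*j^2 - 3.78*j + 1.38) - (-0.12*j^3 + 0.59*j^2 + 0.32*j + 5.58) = 0.43*j^4 - 0.18*j^3 + 2.57*j^2 - 4.1*j - 4.2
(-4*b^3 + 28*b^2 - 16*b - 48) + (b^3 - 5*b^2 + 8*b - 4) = -3*b^3 + 23*b^2 - 8*b - 52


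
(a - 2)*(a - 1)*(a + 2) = a^3 - a^2 - 4*a + 4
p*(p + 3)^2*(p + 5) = p^4 + 11*p^3 + 39*p^2 + 45*p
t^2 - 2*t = t*(t - 2)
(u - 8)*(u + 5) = u^2 - 3*u - 40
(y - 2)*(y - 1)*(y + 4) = y^3 + y^2 - 10*y + 8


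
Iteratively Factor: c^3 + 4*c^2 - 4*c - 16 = (c - 2)*(c^2 + 6*c + 8) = (c - 2)*(c + 4)*(c + 2)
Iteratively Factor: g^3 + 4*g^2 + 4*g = (g)*(g^2 + 4*g + 4) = g*(g + 2)*(g + 2)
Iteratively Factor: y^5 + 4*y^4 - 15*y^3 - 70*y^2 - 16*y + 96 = (y + 4)*(y^4 - 15*y^2 - 10*y + 24) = (y + 2)*(y + 4)*(y^3 - 2*y^2 - 11*y + 12) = (y - 1)*(y + 2)*(y + 4)*(y^2 - y - 12) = (y - 1)*(y + 2)*(y + 3)*(y + 4)*(y - 4)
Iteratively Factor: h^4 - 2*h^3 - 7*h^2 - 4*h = (h - 4)*(h^3 + 2*h^2 + h) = h*(h - 4)*(h^2 + 2*h + 1) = h*(h - 4)*(h + 1)*(h + 1)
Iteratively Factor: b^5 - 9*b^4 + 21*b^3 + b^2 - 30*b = (b)*(b^4 - 9*b^3 + 21*b^2 + b - 30) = b*(b + 1)*(b^3 - 10*b^2 + 31*b - 30) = b*(b - 3)*(b + 1)*(b^2 - 7*b + 10) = b*(b - 3)*(b - 2)*(b + 1)*(b - 5)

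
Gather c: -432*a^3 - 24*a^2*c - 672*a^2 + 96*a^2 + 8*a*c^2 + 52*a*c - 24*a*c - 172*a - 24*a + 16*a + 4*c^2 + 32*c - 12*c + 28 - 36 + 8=-432*a^3 - 576*a^2 - 180*a + c^2*(8*a + 4) + c*(-24*a^2 + 28*a + 20)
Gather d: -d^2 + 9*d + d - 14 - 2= -d^2 + 10*d - 16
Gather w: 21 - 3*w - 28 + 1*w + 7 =-2*w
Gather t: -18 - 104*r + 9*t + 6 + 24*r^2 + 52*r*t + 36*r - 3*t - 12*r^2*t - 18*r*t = 24*r^2 - 68*r + t*(-12*r^2 + 34*r + 6) - 12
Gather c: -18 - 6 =-24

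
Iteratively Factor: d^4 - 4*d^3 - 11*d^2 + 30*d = (d - 5)*(d^3 + d^2 - 6*d) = (d - 5)*(d + 3)*(d^2 - 2*d) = (d - 5)*(d - 2)*(d + 3)*(d)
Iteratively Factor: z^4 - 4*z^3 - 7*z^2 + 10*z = (z)*(z^3 - 4*z^2 - 7*z + 10) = z*(z + 2)*(z^2 - 6*z + 5) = z*(z - 5)*(z + 2)*(z - 1)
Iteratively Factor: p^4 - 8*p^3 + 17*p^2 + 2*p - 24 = (p - 3)*(p^3 - 5*p^2 + 2*p + 8) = (p - 3)*(p + 1)*(p^2 - 6*p + 8) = (p - 3)*(p - 2)*(p + 1)*(p - 4)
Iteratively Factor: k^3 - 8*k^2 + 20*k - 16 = (k - 2)*(k^2 - 6*k + 8) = (k - 2)^2*(k - 4)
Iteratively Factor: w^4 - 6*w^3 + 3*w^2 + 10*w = (w - 5)*(w^3 - w^2 - 2*w) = w*(w - 5)*(w^2 - w - 2) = w*(w - 5)*(w + 1)*(w - 2)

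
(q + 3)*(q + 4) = q^2 + 7*q + 12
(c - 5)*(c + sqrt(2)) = c^2 - 5*c + sqrt(2)*c - 5*sqrt(2)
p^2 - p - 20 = (p - 5)*(p + 4)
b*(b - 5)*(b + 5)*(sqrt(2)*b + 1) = sqrt(2)*b^4 + b^3 - 25*sqrt(2)*b^2 - 25*b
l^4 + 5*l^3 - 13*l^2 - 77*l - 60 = (l - 4)*(l + 1)*(l + 3)*(l + 5)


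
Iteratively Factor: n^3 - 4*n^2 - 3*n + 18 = (n + 2)*(n^2 - 6*n + 9) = (n - 3)*(n + 2)*(n - 3)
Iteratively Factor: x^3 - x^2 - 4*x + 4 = (x + 2)*(x^2 - 3*x + 2) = (x - 1)*(x + 2)*(x - 2)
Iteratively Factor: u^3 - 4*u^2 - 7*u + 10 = (u - 5)*(u^2 + u - 2) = (u - 5)*(u + 2)*(u - 1)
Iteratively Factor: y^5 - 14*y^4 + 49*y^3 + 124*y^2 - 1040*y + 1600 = (y - 4)*(y^4 - 10*y^3 + 9*y^2 + 160*y - 400) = (y - 5)*(y - 4)*(y^3 - 5*y^2 - 16*y + 80) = (y - 5)*(y - 4)*(y + 4)*(y^2 - 9*y + 20) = (y - 5)*(y - 4)^2*(y + 4)*(y - 5)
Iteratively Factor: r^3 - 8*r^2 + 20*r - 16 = (r - 2)*(r^2 - 6*r + 8) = (r - 4)*(r - 2)*(r - 2)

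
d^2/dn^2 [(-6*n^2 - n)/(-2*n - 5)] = 280/(8*n^3 + 60*n^2 + 150*n + 125)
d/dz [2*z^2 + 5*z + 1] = 4*z + 5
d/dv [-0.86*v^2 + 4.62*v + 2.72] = 4.62 - 1.72*v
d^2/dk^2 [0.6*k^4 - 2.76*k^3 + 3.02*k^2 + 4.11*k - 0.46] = 7.2*k^2 - 16.56*k + 6.04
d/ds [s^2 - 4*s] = 2*s - 4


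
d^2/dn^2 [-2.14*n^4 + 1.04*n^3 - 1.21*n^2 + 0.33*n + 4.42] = -25.68*n^2 + 6.24*n - 2.42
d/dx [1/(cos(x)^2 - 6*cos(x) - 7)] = 2*(cos(x) - 3)*sin(x)/(sin(x)^2 + 6*cos(x) + 6)^2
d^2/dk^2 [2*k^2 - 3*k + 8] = 4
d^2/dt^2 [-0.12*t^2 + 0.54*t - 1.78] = -0.240000000000000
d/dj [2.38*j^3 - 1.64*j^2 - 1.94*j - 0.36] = 7.14*j^2 - 3.28*j - 1.94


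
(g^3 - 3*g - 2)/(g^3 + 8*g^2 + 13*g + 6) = (g - 2)/(g + 6)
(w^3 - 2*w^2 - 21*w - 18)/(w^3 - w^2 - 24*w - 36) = (w + 1)/(w + 2)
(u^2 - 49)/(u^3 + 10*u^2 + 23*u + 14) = (u - 7)/(u^2 + 3*u + 2)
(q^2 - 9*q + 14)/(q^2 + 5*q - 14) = (q - 7)/(q + 7)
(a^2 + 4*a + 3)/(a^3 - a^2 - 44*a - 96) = (a + 1)/(a^2 - 4*a - 32)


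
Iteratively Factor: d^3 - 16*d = (d - 4)*(d^2 + 4*d) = (d - 4)*(d + 4)*(d)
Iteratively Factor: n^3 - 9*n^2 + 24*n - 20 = (n - 2)*(n^2 - 7*n + 10) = (n - 2)^2*(n - 5)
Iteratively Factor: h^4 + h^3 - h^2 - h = (h)*(h^3 + h^2 - h - 1) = h*(h - 1)*(h^2 + 2*h + 1) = h*(h - 1)*(h + 1)*(h + 1)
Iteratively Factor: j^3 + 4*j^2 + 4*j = (j + 2)*(j^2 + 2*j) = j*(j + 2)*(j + 2)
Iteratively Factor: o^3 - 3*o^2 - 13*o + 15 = (o - 5)*(o^2 + 2*o - 3) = (o - 5)*(o + 3)*(o - 1)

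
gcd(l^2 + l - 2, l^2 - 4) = l + 2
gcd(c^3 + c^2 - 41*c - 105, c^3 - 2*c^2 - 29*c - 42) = c^2 - 4*c - 21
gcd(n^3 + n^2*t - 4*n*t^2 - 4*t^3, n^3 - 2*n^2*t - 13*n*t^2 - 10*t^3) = n^2 + 3*n*t + 2*t^2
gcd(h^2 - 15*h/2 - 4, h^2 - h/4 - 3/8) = h + 1/2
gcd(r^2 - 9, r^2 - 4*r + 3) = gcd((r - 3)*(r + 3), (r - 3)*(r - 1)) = r - 3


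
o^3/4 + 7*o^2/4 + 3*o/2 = o*(o/4 + 1/4)*(o + 6)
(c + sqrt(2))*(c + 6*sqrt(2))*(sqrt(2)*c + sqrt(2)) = sqrt(2)*c^3 + sqrt(2)*c^2 + 14*c^2 + 14*c + 12*sqrt(2)*c + 12*sqrt(2)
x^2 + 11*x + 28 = (x + 4)*(x + 7)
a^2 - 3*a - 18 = (a - 6)*(a + 3)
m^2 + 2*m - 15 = (m - 3)*(m + 5)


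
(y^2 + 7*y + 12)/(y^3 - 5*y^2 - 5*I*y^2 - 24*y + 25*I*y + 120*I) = (y + 4)/(y^2 - y*(8 + 5*I) + 40*I)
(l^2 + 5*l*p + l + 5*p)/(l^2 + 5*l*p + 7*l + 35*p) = (l + 1)/(l + 7)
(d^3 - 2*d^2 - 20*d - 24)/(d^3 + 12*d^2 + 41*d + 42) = (d^2 - 4*d - 12)/(d^2 + 10*d + 21)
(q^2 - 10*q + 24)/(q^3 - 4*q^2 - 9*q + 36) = (q - 6)/(q^2 - 9)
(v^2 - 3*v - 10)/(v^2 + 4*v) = (v^2 - 3*v - 10)/(v*(v + 4))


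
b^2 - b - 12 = (b - 4)*(b + 3)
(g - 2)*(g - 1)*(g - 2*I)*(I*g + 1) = I*g^4 + 3*g^3 - 3*I*g^3 - 9*g^2 + 6*g + 6*I*g - 4*I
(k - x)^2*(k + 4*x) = k^3 + 2*k^2*x - 7*k*x^2 + 4*x^3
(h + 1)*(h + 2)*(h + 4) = h^3 + 7*h^2 + 14*h + 8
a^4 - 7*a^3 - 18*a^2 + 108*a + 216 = (a - 6)^2*(a + 2)*(a + 3)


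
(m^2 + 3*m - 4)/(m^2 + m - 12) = (m - 1)/(m - 3)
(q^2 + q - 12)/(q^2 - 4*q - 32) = (q - 3)/(q - 8)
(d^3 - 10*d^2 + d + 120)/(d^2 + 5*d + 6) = (d^2 - 13*d + 40)/(d + 2)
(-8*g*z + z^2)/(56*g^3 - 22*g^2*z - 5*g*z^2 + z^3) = z*(-8*g + z)/(56*g^3 - 22*g^2*z - 5*g*z^2 + z^3)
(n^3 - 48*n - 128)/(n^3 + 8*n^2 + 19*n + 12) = (n^2 - 4*n - 32)/(n^2 + 4*n + 3)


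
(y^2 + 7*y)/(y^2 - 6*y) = (y + 7)/(y - 6)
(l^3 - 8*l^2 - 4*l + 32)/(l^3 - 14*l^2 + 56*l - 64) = (l + 2)/(l - 4)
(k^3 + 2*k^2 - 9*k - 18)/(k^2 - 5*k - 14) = (k^2 - 9)/(k - 7)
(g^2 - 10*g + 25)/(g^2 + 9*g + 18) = (g^2 - 10*g + 25)/(g^2 + 9*g + 18)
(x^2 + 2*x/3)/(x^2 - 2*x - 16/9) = 3*x/(3*x - 8)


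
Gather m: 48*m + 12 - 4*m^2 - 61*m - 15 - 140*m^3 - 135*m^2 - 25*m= -140*m^3 - 139*m^2 - 38*m - 3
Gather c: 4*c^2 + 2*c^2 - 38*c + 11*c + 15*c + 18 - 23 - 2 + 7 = 6*c^2 - 12*c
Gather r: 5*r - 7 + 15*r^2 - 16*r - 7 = 15*r^2 - 11*r - 14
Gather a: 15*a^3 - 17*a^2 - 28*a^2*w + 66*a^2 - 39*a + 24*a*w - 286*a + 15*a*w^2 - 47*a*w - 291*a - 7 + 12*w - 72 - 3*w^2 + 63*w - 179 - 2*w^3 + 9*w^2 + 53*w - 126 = 15*a^3 + a^2*(49 - 28*w) + a*(15*w^2 - 23*w - 616) - 2*w^3 + 6*w^2 + 128*w - 384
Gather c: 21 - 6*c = 21 - 6*c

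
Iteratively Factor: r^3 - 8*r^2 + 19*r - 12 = (r - 4)*(r^2 - 4*r + 3) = (r - 4)*(r - 1)*(r - 3)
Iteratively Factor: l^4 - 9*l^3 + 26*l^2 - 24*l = (l - 4)*(l^3 - 5*l^2 + 6*l) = (l - 4)*(l - 3)*(l^2 - 2*l) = l*(l - 4)*(l - 3)*(l - 2)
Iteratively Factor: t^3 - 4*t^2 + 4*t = (t)*(t^2 - 4*t + 4) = t*(t - 2)*(t - 2)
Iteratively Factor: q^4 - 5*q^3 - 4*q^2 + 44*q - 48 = (q - 4)*(q^3 - q^2 - 8*q + 12) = (q - 4)*(q - 2)*(q^2 + q - 6) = (q - 4)*(q - 2)*(q + 3)*(q - 2)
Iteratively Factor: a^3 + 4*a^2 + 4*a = (a + 2)*(a^2 + 2*a) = (a + 2)^2*(a)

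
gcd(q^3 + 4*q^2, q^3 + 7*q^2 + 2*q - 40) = q + 4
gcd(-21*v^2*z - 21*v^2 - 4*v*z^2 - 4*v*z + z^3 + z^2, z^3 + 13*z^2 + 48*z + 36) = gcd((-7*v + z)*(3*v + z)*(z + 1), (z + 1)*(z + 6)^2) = z + 1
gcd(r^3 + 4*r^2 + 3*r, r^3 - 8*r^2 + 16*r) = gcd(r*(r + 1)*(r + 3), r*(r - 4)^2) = r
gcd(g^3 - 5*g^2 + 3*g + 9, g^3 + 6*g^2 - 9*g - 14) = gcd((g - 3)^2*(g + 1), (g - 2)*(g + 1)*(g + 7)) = g + 1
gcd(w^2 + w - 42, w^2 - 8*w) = 1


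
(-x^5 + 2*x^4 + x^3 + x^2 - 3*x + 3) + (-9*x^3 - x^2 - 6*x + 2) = -x^5 + 2*x^4 - 8*x^3 - 9*x + 5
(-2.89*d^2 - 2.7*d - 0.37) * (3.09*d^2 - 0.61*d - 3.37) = -8.9301*d^4 - 6.5801*d^3 + 10.243*d^2 + 9.3247*d + 1.2469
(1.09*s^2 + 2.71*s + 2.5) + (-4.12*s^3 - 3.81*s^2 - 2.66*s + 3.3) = -4.12*s^3 - 2.72*s^2 + 0.0499999999999998*s + 5.8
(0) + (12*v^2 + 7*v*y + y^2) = 12*v^2 + 7*v*y + y^2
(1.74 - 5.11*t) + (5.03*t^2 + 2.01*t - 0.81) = 5.03*t^2 - 3.1*t + 0.93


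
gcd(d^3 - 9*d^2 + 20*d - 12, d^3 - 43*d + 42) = d^2 - 7*d + 6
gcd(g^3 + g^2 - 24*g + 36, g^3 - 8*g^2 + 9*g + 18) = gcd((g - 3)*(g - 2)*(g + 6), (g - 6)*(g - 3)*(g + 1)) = g - 3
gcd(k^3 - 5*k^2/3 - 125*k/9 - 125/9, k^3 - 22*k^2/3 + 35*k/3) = k - 5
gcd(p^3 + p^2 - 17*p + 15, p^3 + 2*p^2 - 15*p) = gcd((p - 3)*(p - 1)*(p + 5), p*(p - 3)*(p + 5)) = p^2 + 2*p - 15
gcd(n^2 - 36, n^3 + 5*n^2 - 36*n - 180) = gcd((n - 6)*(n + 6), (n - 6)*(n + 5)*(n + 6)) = n^2 - 36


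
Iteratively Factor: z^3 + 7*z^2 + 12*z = (z)*(z^2 + 7*z + 12) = z*(z + 4)*(z + 3)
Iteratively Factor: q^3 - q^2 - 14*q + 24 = (q + 4)*(q^2 - 5*q + 6) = (q - 2)*(q + 4)*(q - 3)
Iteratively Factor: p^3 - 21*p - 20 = (p + 1)*(p^2 - p - 20) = (p + 1)*(p + 4)*(p - 5)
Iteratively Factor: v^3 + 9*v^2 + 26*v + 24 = (v + 3)*(v^2 + 6*v + 8) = (v + 3)*(v + 4)*(v + 2)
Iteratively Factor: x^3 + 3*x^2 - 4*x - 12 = (x - 2)*(x^2 + 5*x + 6) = (x - 2)*(x + 2)*(x + 3)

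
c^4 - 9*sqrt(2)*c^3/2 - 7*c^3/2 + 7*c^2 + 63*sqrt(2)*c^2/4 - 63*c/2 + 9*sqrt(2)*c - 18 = (c - 4)*(c + 1/2)*(c - 3*sqrt(2))*(c - 3*sqrt(2)/2)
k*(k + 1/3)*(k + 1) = k^3 + 4*k^2/3 + k/3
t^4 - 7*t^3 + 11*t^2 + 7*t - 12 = (t - 4)*(t - 3)*(t - 1)*(t + 1)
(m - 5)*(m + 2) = m^2 - 3*m - 10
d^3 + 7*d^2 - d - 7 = (d - 1)*(d + 1)*(d + 7)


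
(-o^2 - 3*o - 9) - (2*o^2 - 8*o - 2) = -3*o^2 + 5*o - 7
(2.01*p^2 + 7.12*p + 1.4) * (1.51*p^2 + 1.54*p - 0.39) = 3.0351*p^4 + 13.8466*p^3 + 12.2949*p^2 - 0.6208*p - 0.546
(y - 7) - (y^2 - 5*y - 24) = -y^2 + 6*y + 17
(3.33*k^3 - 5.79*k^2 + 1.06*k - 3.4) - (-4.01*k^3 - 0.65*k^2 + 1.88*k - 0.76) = 7.34*k^3 - 5.14*k^2 - 0.82*k - 2.64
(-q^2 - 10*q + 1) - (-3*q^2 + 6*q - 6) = 2*q^2 - 16*q + 7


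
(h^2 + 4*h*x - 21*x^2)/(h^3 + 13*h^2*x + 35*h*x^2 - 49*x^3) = (-h + 3*x)/(-h^2 - 6*h*x + 7*x^2)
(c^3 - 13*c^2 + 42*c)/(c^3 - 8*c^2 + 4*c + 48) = c*(c - 7)/(c^2 - 2*c - 8)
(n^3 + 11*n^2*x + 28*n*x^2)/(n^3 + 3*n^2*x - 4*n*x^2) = (-n - 7*x)/(-n + x)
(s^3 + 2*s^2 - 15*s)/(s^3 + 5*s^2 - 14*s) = (s^2 + 2*s - 15)/(s^2 + 5*s - 14)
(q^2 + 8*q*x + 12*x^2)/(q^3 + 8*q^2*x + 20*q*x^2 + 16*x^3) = (q + 6*x)/(q^2 + 6*q*x + 8*x^2)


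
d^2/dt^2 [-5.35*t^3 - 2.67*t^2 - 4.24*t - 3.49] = -32.1*t - 5.34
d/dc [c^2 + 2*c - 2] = 2*c + 2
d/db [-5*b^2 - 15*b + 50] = -10*b - 15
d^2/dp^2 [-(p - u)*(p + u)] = -2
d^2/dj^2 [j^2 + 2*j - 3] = 2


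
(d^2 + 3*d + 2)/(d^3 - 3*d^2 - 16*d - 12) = 1/(d - 6)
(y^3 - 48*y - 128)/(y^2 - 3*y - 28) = (y^2 - 4*y - 32)/(y - 7)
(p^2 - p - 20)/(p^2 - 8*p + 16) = (p^2 - p - 20)/(p^2 - 8*p + 16)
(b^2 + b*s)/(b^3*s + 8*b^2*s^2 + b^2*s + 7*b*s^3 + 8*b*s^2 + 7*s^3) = b/(s*(b^2 + 7*b*s + b + 7*s))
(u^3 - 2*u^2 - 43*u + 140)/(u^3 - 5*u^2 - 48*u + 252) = (u^2 - 9*u + 20)/(u^2 - 12*u + 36)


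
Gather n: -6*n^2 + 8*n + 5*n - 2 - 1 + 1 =-6*n^2 + 13*n - 2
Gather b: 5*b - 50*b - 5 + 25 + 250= 270 - 45*b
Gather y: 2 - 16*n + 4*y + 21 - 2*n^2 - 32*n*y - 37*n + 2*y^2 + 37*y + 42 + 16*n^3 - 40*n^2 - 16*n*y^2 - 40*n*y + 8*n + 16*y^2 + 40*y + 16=16*n^3 - 42*n^2 - 45*n + y^2*(18 - 16*n) + y*(81 - 72*n) + 81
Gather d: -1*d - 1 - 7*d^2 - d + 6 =-7*d^2 - 2*d + 5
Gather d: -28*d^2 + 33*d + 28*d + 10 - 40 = -28*d^2 + 61*d - 30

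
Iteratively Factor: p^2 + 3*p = (p + 3)*(p)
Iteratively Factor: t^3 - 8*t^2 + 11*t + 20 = (t - 5)*(t^2 - 3*t - 4) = (t - 5)*(t - 4)*(t + 1)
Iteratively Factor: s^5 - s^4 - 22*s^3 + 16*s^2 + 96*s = (s + 4)*(s^4 - 5*s^3 - 2*s^2 + 24*s) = (s - 3)*(s + 4)*(s^3 - 2*s^2 - 8*s) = s*(s - 3)*(s + 4)*(s^2 - 2*s - 8) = s*(s - 4)*(s - 3)*(s + 4)*(s + 2)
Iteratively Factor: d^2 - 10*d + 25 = (d - 5)*(d - 5)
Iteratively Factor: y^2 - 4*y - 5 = (y + 1)*(y - 5)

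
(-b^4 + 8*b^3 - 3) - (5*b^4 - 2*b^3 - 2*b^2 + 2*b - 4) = -6*b^4 + 10*b^3 + 2*b^2 - 2*b + 1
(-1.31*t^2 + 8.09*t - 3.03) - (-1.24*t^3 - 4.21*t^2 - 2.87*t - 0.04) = 1.24*t^3 + 2.9*t^2 + 10.96*t - 2.99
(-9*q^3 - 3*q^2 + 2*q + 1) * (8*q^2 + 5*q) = -72*q^5 - 69*q^4 + q^3 + 18*q^2 + 5*q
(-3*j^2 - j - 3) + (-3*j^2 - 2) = -6*j^2 - j - 5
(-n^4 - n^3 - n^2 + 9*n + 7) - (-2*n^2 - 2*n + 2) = -n^4 - n^3 + n^2 + 11*n + 5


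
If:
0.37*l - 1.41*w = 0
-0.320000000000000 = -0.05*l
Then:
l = 6.40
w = 1.68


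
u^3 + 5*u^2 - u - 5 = (u - 1)*(u + 1)*(u + 5)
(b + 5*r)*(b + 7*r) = b^2 + 12*b*r + 35*r^2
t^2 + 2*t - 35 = (t - 5)*(t + 7)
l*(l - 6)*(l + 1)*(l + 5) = l^4 - 31*l^2 - 30*l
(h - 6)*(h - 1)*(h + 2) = h^3 - 5*h^2 - 8*h + 12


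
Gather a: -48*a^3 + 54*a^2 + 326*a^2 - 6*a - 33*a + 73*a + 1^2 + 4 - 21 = -48*a^3 + 380*a^2 + 34*a - 16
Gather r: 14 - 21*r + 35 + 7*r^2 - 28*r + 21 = 7*r^2 - 49*r + 70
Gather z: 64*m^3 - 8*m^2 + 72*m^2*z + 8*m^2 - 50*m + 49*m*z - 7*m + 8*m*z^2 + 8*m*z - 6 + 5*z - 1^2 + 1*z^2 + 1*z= 64*m^3 - 57*m + z^2*(8*m + 1) + z*(72*m^2 + 57*m + 6) - 7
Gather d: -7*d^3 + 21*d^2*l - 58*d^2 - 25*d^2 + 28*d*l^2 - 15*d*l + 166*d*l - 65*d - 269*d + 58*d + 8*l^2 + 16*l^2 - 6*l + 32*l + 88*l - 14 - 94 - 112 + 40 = -7*d^3 + d^2*(21*l - 83) + d*(28*l^2 + 151*l - 276) + 24*l^2 + 114*l - 180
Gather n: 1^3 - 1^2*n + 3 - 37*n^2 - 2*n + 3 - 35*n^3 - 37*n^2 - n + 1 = -35*n^3 - 74*n^2 - 4*n + 8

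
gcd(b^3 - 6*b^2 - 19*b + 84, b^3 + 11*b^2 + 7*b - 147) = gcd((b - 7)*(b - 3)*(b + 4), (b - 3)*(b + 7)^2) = b - 3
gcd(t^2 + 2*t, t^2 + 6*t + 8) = t + 2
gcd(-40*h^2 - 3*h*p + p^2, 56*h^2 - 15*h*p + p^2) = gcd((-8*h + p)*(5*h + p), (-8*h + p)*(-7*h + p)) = -8*h + p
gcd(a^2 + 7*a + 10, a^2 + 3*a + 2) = a + 2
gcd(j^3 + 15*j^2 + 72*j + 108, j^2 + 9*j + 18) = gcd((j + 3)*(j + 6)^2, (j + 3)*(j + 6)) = j^2 + 9*j + 18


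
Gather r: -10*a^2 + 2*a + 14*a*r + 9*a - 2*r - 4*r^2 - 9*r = -10*a^2 + 11*a - 4*r^2 + r*(14*a - 11)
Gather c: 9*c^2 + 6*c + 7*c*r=9*c^2 + c*(7*r + 6)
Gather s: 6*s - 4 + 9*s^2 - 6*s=9*s^2 - 4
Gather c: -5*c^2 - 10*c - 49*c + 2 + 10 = -5*c^2 - 59*c + 12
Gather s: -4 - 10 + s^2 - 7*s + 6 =s^2 - 7*s - 8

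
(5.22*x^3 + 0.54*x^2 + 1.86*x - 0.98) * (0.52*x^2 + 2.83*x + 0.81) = 2.7144*x^5 + 15.0534*x^4 + 6.7236*x^3 + 5.1916*x^2 - 1.2668*x - 0.7938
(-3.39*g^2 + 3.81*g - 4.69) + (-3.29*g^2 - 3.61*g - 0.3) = -6.68*g^2 + 0.2*g - 4.99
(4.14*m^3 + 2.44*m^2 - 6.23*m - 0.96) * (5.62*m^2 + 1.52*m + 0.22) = 23.2668*m^5 + 20.0056*m^4 - 30.393*m^3 - 14.328*m^2 - 2.8298*m - 0.2112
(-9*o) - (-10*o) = o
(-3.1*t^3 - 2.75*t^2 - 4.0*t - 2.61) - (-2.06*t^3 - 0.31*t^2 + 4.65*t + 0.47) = -1.04*t^3 - 2.44*t^2 - 8.65*t - 3.08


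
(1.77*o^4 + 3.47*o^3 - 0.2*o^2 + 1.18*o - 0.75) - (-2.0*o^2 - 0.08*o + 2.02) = 1.77*o^4 + 3.47*o^3 + 1.8*o^2 + 1.26*o - 2.77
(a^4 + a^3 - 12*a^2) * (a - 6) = a^5 - 5*a^4 - 18*a^3 + 72*a^2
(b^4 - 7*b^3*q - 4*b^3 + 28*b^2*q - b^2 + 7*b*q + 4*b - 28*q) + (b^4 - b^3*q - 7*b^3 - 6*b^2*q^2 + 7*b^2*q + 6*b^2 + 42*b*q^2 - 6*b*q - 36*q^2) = 2*b^4 - 8*b^3*q - 11*b^3 - 6*b^2*q^2 + 35*b^2*q + 5*b^2 + 42*b*q^2 + b*q + 4*b - 36*q^2 - 28*q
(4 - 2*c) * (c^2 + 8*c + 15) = -2*c^3 - 12*c^2 + 2*c + 60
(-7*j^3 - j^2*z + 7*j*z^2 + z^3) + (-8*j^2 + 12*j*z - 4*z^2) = -7*j^3 - j^2*z - 8*j^2 + 7*j*z^2 + 12*j*z + z^3 - 4*z^2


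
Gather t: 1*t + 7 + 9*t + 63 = 10*t + 70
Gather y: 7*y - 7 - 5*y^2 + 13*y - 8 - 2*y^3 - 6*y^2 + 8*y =-2*y^3 - 11*y^2 + 28*y - 15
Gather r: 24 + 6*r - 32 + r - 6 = 7*r - 14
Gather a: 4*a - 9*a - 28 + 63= 35 - 5*a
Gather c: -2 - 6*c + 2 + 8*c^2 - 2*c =8*c^2 - 8*c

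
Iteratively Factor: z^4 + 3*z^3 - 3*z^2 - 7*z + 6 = (z + 3)*(z^3 - 3*z + 2) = (z + 2)*(z + 3)*(z^2 - 2*z + 1) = (z - 1)*(z + 2)*(z + 3)*(z - 1)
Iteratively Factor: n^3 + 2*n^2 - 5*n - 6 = (n - 2)*(n^2 + 4*n + 3) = (n - 2)*(n + 3)*(n + 1)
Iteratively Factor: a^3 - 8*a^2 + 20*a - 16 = (a - 2)*(a^2 - 6*a + 8) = (a - 4)*(a - 2)*(a - 2)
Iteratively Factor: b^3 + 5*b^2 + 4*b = (b + 1)*(b^2 + 4*b) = (b + 1)*(b + 4)*(b)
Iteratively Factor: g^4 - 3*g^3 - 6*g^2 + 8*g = (g - 1)*(g^3 - 2*g^2 - 8*g) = (g - 4)*(g - 1)*(g^2 + 2*g) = g*(g - 4)*(g - 1)*(g + 2)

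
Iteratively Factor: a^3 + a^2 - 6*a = (a - 2)*(a^2 + 3*a) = (a - 2)*(a + 3)*(a)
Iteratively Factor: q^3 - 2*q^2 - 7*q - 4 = (q + 1)*(q^2 - 3*q - 4) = (q + 1)^2*(q - 4)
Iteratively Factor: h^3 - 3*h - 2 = (h + 1)*(h^2 - h - 2) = (h - 2)*(h + 1)*(h + 1)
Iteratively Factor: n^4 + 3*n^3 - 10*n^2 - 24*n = (n + 2)*(n^3 + n^2 - 12*n) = (n - 3)*(n + 2)*(n^2 + 4*n) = n*(n - 3)*(n + 2)*(n + 4)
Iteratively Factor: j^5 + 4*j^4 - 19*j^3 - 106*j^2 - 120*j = (j + 2)*(j^4 + 2*j^3 - 23*j^2 - 60*j) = j*(j + 2)*(j^3 + 2*j^2 - 23*j - 60) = j*(j + 2)*(j + 4)*(j^2 - 2*j - 15) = j*(j + 2)*(j + 3)*(j + 4)*(j - 5)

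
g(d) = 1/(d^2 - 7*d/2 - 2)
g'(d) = (7/2 - 2*d)/(d^2 - 7*d/2 - 2)^2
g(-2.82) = 0.06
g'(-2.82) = 0.04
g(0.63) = -0.26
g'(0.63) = 0.15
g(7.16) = 0.04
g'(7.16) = -0.02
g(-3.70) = 0.04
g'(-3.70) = 0.02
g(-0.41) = -2.52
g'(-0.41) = 27.42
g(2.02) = -0.20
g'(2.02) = -0.02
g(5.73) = 0.09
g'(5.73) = -0.07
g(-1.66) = 0.15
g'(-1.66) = 0.16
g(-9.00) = 0.01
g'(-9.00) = 0.00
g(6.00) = 0.08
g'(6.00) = -0.05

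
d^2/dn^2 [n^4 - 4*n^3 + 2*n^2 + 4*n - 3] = 12*n^2 - 24*n + 4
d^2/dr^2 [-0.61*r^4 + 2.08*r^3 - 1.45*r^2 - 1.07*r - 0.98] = -7.32*r^2 + 12.48*r - 2.9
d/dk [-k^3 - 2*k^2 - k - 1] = -3*k^2 - 4*k - 1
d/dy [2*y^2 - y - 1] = 4*y - 1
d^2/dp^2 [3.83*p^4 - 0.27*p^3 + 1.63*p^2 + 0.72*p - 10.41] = 45.96*p^2 - 1.62*p + 3.26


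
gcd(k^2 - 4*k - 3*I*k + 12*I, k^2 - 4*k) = k - 4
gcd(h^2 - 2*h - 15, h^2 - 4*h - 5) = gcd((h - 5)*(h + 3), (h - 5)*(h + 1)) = h - 5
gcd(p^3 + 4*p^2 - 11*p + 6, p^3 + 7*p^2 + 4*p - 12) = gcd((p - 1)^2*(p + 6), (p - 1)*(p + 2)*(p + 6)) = p^2 + 5*p - 6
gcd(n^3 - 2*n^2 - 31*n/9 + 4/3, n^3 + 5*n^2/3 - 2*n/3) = n - 1/3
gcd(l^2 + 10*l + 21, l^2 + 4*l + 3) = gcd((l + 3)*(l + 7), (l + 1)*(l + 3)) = l + 3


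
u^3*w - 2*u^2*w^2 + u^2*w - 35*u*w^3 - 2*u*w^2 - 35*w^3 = (u - 7*w)*(u + 5*w)*(u*w + w)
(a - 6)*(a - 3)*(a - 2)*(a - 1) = a^4 - 12*a^3 + 47*a^2 - 72*a + 36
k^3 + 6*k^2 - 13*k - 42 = (k - 3)*(k + 2)*(k + 7)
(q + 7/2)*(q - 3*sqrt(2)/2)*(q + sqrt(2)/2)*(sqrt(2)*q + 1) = sqrt(2)*q^4 - q^3 + 7*sqrt(2)*q^3/2 - 5*sqrt(2)*q^2/2 - 7*q^2/2 - 35*sqrt(2)*q/4 - 3*q/2 - 21/4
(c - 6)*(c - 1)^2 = c^3 - 8*c^2 + 13*c - 6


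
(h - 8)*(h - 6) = h^2 - 14*h + 48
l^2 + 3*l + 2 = (l + 1)*(l + 2)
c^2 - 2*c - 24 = (c - 6)*(c + 4)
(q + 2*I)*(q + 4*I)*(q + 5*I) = q^3 + 11*I*q^2 - 38*q - 40*I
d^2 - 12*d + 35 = (d - 7)*(d - 5)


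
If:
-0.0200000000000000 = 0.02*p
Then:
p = -1.00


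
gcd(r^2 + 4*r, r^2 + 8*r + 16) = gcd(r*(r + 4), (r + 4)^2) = r + 4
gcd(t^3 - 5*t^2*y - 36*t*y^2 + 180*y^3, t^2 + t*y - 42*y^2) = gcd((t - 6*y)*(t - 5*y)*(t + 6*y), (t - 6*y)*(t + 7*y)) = -t + 6*y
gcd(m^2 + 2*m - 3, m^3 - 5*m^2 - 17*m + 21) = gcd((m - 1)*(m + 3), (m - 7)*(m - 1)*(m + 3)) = m^2 + 2*m - 3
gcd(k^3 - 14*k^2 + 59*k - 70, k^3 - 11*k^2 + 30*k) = k - 5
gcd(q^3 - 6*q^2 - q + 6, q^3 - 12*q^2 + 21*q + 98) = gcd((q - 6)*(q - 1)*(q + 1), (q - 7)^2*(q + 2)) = 1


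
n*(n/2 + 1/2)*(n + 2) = n^3/2 + 3*n^2/2 + n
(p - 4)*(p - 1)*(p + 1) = p^3 - 4*p^2 - p + 4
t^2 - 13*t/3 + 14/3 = (t - 7/3)*(t - 2)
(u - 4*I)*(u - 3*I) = u^2 - 7*I*u - 12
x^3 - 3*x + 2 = (x - 1)^2*(x + 2)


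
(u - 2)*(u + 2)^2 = u^3 + 2*u^2 - 4*u - 8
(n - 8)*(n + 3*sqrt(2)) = n^2 - 8*n + 3*sqrt(2)*n - 24*sqrt(2)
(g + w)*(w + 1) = g*w + g + w^2 + w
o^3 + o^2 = o^2*(o + 1)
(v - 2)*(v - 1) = v^2 - 3*v + 2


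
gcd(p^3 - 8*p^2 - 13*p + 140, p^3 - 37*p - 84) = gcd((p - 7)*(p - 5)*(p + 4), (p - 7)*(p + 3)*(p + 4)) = p^2 - 3*p - 28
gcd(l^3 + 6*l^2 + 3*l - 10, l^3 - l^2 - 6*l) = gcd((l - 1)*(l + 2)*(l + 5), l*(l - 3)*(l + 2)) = l + 2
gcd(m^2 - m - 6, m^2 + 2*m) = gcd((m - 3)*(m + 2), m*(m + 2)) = m + 2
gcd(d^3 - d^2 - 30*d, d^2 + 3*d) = d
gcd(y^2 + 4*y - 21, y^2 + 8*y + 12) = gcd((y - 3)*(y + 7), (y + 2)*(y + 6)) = 1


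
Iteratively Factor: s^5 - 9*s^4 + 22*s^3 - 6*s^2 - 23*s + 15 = (s - 3)*(s^4 - 6*s^3 + 4*s^2 + 6*s - 5) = (s - 3)*(s + 1)*(s^3 - 7*s^2 + 11*s - 5) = (s - 3)*(s - 1)*(s + 1)*(s^2 - 6*s + 5) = (s - 3)*(s - 1)^2*(s + 1)*(s - 5)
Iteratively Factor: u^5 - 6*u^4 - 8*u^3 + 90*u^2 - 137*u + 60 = (u - 1)*(u^4 - 5*u^3 - 13*u^2 + 77*u - 60) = (u - 1)^2*(u^3 - 4*u^2 - 17*u + 60) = (u - 3)*(u - 1)^2*(u^2 - u - 20) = (u - 5)*(u - 3)*(u - 1)^2*(u + 4)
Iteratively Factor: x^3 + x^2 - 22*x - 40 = (x + 4)*(x^2 - 3*x - 10) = (x - 5)*(x + 4)*(x + 2)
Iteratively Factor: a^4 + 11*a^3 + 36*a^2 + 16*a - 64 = (a + 4)*(a^3 + 7*a^2 + 8*a - 16) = (a + 4)^2*(a^2 + 3*a - 4) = (a - 1)*(a + 4)^2*(a + 4)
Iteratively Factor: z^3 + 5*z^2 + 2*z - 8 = (z + 2)*(z^2 + 3*z - 4) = (z + 2)*(z + 4)*(z - 1)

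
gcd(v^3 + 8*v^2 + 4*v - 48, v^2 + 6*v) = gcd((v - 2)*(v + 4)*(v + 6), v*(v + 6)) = v + 6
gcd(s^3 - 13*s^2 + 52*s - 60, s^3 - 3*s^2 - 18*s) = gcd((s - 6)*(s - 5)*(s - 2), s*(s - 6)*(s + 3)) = s - 6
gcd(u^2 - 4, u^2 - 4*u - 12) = u + 2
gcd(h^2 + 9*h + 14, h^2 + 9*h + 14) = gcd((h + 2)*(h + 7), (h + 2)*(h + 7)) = h^2 + 9*h + 14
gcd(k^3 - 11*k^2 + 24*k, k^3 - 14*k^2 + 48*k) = k^2 - 8*k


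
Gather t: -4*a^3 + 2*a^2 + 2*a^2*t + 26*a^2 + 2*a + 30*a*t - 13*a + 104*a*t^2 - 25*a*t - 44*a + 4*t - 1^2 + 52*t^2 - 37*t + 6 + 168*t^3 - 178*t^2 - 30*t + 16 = -4*a^3 + 28*a^2 - 55*a + 168*t^3 + t^2*(104*a - 126) + t*(2*a^2 + 5*a - 63) + 21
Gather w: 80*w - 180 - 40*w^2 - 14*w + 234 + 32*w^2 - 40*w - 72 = -8*w^2 + 26*w - 18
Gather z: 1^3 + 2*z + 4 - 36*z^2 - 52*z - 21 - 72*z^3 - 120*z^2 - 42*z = -72*z^3 - 156*z^2 - 92*z - 16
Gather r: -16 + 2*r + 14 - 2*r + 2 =0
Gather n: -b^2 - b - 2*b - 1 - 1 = -b^2 - 3*b - 2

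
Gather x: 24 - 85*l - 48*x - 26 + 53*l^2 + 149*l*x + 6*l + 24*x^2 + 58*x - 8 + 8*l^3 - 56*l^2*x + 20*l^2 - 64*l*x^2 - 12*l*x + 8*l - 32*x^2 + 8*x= 8*l^3 + 73*l^2 - 71*l + x^2*(-64*l - 8) + x*(-56*l^2 + 137*l + 18) - 10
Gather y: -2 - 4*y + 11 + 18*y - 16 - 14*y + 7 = 0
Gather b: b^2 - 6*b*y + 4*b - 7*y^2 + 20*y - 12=b^2 + b*(4 - 6*y) - 7*y^2 + 20*y - 12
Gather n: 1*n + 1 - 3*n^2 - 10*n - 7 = -3*n^2 - 9*n - 6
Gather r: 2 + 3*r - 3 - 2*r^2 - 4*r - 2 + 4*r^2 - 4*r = 2*r^2 - 5*r - 3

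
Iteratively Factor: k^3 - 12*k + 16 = (k - 2)*(k^2 + 2*k - 8) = (k - 2)*(k + 4)*(k - 2)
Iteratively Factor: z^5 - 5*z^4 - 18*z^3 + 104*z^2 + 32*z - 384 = (z - 3)*(z^4 - 2*z^3 - 24*z^2 + 32*z + 128) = (z - 3)*(z + 4)*(z^3 - 6*z^2 + 32) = (z - 4)*(z - 3)*(z + 4)*(z^2 - 2*z - 8) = (z - 4)^2*(z - 3)*(z + 4)*(z + 2)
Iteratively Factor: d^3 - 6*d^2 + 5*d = (d - 1)*(d^2 - 5*d) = (d - 5)*(d - 1)*(d)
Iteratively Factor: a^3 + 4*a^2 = (a + 4)*(a^2) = a*(a + 4)*(a)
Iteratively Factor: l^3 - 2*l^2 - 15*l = (l)*(l^2 - 2*l - 15) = l*(l - 5)*(l + 3)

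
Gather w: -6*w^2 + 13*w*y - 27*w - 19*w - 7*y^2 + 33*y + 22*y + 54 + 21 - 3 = -6*w^2 + w*(13*y - 46) - 7*y^2 + 55*y + 72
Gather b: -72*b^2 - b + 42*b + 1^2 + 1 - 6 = -72*b^2 + 41*b - 4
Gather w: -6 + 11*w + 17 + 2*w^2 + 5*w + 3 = 2*w^2 + 16*w + 14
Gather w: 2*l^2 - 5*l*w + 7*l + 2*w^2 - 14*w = 2*l^2 + 7*l + 2*w^2 + w*(-5*l - 14)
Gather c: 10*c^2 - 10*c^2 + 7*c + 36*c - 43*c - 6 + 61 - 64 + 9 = 0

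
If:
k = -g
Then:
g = -k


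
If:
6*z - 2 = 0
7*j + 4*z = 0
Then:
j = -4/21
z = 1/3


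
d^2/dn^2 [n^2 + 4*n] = 2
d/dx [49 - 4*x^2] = -8*x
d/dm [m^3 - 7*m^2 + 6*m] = 3*m^2 - 14*m + 6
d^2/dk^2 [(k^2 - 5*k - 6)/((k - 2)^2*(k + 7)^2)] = 6*(k^4 - 10*k^3 - 16*k^2 - 235*k - 374)/(k^8 + 20*k^7 + 94*k^6 - 340*k^5 - 2399*k^4 + 4760*k^3 + 18424*k^2 - 54880*k + 38416)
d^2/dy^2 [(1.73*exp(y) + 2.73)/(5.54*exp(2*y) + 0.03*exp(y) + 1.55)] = (53.096468*exp(4*y) + 334.864746*exp(3*y) - 87.771882*exp(2*y) - 93.848028*exp(y) + 4.02938)*exp(y)/(170.031464*exp(6*y) + 2.762244*exp(5*y) + 142.730898*exp(4*y) + 1.545687*exp(3*y) + 39.933735*exp(2*y) + 0.216225*exp(y) + 3.723875)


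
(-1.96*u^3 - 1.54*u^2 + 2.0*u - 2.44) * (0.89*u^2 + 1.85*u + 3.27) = -1.7444*u^5 - 4.9966*u^4 - 7.4782*u^3 - 3.5074*u^2 + 2.026*u - 7.9788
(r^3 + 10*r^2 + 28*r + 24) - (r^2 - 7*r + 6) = r^3 + 9*r^2 + 35*r + 18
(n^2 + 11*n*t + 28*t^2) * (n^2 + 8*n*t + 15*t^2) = n^4 + 19*n^3*t + 131*n^2*t^2 + 389*n*t^3 + 420*t^4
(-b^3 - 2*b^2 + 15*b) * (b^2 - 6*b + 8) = -b^5 + 4*b^4 + 19*b^3 - 106*b^2 + 120*b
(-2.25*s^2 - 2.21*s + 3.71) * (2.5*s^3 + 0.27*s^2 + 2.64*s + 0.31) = -5.625*s^5 - 6.1325*s^4 + 2.7383*s^3 - 5.5302*s^2 + 9.1093*s + 1.1501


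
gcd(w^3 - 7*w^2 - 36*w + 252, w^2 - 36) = w^2 - 36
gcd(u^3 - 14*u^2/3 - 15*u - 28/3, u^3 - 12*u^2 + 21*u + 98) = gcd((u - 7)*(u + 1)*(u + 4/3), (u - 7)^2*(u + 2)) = u - 7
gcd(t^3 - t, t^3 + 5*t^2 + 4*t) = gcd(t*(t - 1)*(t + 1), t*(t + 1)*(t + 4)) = t^2 + t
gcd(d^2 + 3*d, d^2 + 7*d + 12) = d + 3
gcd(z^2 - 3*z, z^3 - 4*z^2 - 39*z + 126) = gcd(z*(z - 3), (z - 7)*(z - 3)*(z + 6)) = z - 3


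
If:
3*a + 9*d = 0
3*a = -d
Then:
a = 0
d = 0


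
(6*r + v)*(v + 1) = 6*r*v + 6*r + v^2 + v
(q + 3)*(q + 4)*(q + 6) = q^3 + 13*q^2 + 54*q + 72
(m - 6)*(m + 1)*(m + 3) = m^3 - 2*m^2 - 21*m - 18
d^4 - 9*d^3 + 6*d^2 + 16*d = d*(d - 8)*(d - 2)*(d + 1)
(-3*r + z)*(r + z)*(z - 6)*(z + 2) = -3*r^2*z^2 + 12*r^2*z + 36*r^2 - 2*r*z^3 + 8*r*z^2 + 24*r*z + z^4 - 4*z^3 - 12*z^2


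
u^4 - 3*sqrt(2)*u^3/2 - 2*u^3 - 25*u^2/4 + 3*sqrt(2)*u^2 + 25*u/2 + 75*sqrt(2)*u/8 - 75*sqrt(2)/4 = (u - 5/2)*(u - 2)*(u + 5/2)*(u - 3*sqrt(2)/2)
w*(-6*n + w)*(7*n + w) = -42*n^2*w + n*w^2 + w^3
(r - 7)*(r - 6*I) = r^2 - 7*r - 6*I*r + 42*I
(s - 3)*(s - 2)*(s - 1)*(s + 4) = s^4 - 2*s^3 - 13*s^2 + 38*s - 24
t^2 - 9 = (t - 3)*(t + 3)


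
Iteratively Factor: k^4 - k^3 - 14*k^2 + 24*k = (k - 2)*(k^3 + k^2 - 12*k) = (k - 3)*(k - 2)*(k^2 + 4*k) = (k - 3)*(k - 2)*(k + 4)*(k)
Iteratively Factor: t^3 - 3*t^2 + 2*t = (t - 2)*(t^2 - t) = (t - 2)*(t - 1)*(t)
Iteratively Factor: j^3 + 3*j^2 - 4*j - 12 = (j + 2)*(j^2 + j - 6) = (j + 2)*(j + 3)*(j - 2)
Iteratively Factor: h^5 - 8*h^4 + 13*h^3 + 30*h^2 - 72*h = (h + 2)*(h^4 - 10*h^3 + 33*h^2 - 36*h) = h*(h + 2)*(h^3 - 10*h^2 + 33*h - 36) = h*(h - 3)*(h + 2)*(h^2 - 7*h + 12) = h*(h - 3)^2*(h + 2)*(h - 4)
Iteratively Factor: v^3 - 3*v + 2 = (v + 2)*(v^2 - 2*v + 1) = (v - 1)*(v + 2)*(v - 1)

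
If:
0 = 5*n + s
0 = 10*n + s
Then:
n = 0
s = 0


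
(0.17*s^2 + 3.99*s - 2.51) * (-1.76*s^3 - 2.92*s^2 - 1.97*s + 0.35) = -0.2992*s^5 - 7.5188*s^4 - 7.5681*s^3 - 0.471600000000001*s^2 + 6.3412*s - 0.8785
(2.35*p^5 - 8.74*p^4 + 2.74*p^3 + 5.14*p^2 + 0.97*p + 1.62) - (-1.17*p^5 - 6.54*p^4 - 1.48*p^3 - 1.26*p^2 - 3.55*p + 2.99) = 3.52*p^5 - 2.2*p^4 + 4.22*p^3 + 6.4*p^2 + 4.52*p - 1.37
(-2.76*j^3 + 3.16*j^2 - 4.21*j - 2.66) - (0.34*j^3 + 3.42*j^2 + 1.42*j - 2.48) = -3.1*j^3 - 0.26*j^2 - 5.63*j - 0.18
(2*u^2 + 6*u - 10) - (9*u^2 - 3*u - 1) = -7*u^2 + 9*u - 9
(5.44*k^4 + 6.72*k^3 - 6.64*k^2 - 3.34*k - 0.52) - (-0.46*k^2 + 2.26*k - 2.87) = 5.44*k^4 + 6.72*k^3 - 6.18*k^2 - 5.6*k + 2.35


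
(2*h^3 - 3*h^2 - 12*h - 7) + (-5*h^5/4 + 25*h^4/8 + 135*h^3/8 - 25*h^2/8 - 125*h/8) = -5*h^5/4 + 25*h^4/8 + 151*h^3/8 - 49*h^2/8 - 221*h/8 - 7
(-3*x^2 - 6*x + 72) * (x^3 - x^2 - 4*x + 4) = -3*x^5 - 3*x^4 + 90*x^3 - 60*x^2 - 312*x + 288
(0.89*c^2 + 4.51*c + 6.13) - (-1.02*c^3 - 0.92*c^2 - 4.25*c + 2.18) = 1.02*c^3 + 1.81*c^2 + 8.76*c + 3.95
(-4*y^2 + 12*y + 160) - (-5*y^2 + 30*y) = y^2 - 18*y + 160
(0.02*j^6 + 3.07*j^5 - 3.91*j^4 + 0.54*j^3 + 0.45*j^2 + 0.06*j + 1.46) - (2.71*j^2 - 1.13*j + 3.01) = 0.02*j^6 + 3.07*j^5 - 3.91*j^4 + 0.54*j^3 - 2.26*j^2 + 1.19*j - 1.55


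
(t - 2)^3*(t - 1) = t^4 - 7*t^3 + 18*t^2 - 20*t + 8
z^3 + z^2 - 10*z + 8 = (z - 2)*(z - 1)*(z + 4)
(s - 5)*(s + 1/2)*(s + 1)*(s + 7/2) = s^4 - 77*s^2/4 - 27*s - 35/4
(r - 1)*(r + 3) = r^2 + 2*r - 3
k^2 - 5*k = k*(k - 5)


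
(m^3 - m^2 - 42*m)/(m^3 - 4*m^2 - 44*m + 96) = m*(m - 7)/(m^2 - 10*m + 16)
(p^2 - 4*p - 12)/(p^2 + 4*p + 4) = (p - 6)/(p + 2)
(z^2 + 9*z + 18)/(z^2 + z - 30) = (z + 3)/(z - 5)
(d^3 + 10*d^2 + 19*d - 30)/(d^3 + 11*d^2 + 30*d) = (d - 1)/d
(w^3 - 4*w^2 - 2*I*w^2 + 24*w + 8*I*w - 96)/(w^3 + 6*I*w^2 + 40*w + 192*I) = (w - 4)/(w + 8*I)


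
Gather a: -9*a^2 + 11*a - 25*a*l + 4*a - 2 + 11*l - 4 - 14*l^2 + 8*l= -9*a^2 + a*(15 - 25*l) - 14*l^2 + 19*l - 6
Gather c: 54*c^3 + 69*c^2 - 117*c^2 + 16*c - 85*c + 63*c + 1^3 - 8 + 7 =54*c^3 - 48*c^2 - 6*c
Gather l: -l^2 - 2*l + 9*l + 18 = -l^2 + 7*l + 18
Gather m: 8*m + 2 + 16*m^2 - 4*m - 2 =16*m^2 + 4*m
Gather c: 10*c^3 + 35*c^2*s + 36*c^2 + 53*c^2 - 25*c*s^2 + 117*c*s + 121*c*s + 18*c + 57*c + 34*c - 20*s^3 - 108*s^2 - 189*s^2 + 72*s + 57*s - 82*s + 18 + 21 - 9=10*c^3 + c^2*(35*s + 89) + c*(-25*s^2 + 238*s + 109) - 20*s^3 - 297*s^2 + 47*s + 30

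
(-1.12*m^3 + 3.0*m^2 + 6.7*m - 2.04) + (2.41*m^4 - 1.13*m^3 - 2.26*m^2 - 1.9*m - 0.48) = 2.41*m^4 - 2.25*m^3 + 0.74*m^2 + 4.8*m - 2.52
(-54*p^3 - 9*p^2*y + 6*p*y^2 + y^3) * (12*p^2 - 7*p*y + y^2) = -648*p^5 + 270*p^4*y + 81*p^3*y^2 - 39*p^2*y^3 - p*y^4 + y^5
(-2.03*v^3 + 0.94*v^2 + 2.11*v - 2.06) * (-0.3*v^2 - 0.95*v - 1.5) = 0.609*v^5 + 1.6465*v^4 + 1.519*v^3 - 2.7965*v^2 - 1.208*v + 3.09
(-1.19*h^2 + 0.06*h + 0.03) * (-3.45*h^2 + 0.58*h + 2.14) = 4.1055*h^4 - 0.8972*h^3 - 2.6153*h^2 + 0.1458*h + 0.0642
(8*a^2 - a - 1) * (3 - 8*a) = -64*a^3 + 32*a^2 + 5*a - 3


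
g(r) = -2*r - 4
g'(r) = -2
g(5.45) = -14.90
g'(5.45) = -2.00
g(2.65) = -9.30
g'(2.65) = -2.00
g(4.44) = -12.88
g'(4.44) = -2.00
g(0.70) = -5.40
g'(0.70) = -2.00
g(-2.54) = 1.08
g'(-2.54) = -2.00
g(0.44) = -4.88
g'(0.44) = -2.00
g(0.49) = -4.98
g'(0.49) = -2.00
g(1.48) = -6.96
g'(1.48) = -2.00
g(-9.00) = 14.00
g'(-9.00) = -2.00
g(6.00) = -16.00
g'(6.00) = -2.00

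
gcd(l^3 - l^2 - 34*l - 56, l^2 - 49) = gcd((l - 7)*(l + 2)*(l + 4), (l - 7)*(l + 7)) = l - 7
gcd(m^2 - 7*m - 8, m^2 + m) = m + 1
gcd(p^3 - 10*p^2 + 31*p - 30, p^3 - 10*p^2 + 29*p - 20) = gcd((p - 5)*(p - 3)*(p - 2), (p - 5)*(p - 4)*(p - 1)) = p - 5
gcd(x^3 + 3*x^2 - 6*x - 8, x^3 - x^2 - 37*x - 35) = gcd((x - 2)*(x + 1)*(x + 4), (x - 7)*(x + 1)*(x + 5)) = x + 1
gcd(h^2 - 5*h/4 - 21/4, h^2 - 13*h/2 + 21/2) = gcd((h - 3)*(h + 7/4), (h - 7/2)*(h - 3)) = h - 3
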